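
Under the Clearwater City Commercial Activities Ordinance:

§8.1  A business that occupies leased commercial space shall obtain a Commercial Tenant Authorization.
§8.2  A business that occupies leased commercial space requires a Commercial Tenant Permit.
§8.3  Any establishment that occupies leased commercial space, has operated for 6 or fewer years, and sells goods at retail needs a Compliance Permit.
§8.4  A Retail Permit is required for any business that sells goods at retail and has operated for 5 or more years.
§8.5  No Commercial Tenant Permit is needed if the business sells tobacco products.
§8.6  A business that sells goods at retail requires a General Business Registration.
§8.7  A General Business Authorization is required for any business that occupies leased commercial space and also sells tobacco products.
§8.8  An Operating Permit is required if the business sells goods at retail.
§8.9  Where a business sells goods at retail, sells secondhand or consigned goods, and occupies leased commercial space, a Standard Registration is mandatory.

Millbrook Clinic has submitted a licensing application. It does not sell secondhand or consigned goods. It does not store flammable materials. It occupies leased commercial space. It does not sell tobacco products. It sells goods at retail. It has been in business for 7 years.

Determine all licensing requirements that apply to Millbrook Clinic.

Commercial Tenant Authorization, Commercial Tenant Permit, General Business Registration, Operating Permit, Retail Permit

§8.1 occupies leased commercial space → Commercial Tenant Authorization required.
§8.2 occupies leased commercial space → Commercial Tenant Permit required.
§8.3 occupies leased commercial space; years in business 7 > 6; sells goods at retail → Compliance Permit not required.
§8.4 sells goods at retail; years in business 7 ≥ 5 → Retail Permit required.
§8.5 does not sell tobacco products → Commercial Tenant Permit exemption does not apply.
§8.6 sells goods at retail → General Business Registration required.
§8.7 occupies leased commercial space; does not sell tobacco products → General Business Authorization not required.
§8.8 sells goods at retail → Operating Permit required.
§8.9 sells goods at retail; does not sell secondhand or consigned goods; occupies leased commercial space → Standard Registration not required.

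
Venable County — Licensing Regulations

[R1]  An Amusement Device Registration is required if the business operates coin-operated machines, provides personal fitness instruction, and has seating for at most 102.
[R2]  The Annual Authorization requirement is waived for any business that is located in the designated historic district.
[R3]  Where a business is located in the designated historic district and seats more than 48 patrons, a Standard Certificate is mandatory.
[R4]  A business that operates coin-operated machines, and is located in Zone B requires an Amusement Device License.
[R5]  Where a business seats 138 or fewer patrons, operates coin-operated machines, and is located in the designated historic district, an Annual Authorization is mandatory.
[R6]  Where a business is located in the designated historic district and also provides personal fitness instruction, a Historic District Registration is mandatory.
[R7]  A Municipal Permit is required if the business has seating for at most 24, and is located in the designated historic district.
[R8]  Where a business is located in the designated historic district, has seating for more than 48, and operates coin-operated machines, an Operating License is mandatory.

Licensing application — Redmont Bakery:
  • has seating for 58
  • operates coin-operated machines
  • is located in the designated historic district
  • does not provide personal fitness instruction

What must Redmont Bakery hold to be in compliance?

[R1] operates coin-operated machines; does not provide personal fitness instruction; seating 58 ≤ 102 → Amusement Device Registration not required.
[R2] is located in the designated historic district → exempt from Annual Authorization.
[R3] is located in the designated historic district; seating 58 > 48 → Standard Certificate required.
[R4] operates coin-operated machines; is located in the designated historic district (not: is located in Zone B) → Amusement Device License not required.
[R5] seating 58 ≤ 138; operates coin-operated machines; is located in the designated historic district → Annual Authorization required.
[R6] is located in the designated historic district; does not provide personal fitness instruction → Historic District Registration not required.
[R7] seating 58 > 24; is located in the designated historic district → Municipal Permit not required.
[R8] is located in the designated historic district; seating 58 > 48; operates coin-operated machines → Operating License required.

Operating License, Standard Certificate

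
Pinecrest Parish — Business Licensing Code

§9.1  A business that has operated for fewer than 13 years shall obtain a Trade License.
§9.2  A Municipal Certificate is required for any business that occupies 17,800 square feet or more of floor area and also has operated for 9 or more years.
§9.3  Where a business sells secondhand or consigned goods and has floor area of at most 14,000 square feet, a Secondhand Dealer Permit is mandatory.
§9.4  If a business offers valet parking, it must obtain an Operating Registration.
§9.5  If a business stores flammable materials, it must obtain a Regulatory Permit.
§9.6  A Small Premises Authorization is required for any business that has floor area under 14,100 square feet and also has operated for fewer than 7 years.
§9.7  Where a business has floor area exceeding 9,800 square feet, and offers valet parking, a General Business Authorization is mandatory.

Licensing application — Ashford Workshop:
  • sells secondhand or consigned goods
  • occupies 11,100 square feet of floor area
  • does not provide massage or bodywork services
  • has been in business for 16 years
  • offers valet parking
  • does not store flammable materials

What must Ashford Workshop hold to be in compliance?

General Business Authorization, Operating Registration, Secondhand Dealer Permit

§9.1 years in business 16 ≥ 13 → Trade License not required.
§9.2 floor area 11,100 square feet < 17,800 square feet; years in business 16 ≥ 9 → Municipal Certificate not required.
§9.3 sells secondhand or consigned goods; floor area 11,100 square feet ≤ 14,000 square feet → Secondhand Dealer Permit required.
§9.4 offers valet parking → Operating Registration required.
§9.5 does not store flammable materials → Regulatory Permit not required.
§9.6 floor area 11,100 square feet < 14,100 square feet; years in business 16 ≥ 7 → Small Premises Authorization not required.
§9.7 floor area 11,100 square feet > 9,800 square feet; offers valet parking → General Business Authorization required.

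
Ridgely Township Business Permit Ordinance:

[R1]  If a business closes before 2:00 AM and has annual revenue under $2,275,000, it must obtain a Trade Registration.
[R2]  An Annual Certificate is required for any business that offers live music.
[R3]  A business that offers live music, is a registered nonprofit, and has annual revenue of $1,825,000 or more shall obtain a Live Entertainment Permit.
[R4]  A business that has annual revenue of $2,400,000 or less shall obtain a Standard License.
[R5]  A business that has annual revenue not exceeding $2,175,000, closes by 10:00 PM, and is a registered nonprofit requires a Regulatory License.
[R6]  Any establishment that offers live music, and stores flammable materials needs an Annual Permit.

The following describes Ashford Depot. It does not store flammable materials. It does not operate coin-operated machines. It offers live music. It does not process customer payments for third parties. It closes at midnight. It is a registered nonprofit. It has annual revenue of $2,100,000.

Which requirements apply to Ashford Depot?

[R1] closes midnight, at/before 2:00 AM; revenue $2,100,000 < $2,275,000 → Trade Registration required.
[R2] offers live music → Annual Certificate required.
[R3] offers live music; is a registered nonprofit; revenue $2,100,000 ≥ $1,825,000 → Live Entertainment Permit required.
[R4] revenue $2,100,000 ≤ $2,400,000 → Standard License required.
[R5] revenue $2,100,000 ≤ $2,175,000; closes midnight, after 10:00 PM; is a registered nonprofit → Regulatory License not required.
[R6] offers live music; does not store flammable materials → Annual Permit not required.

Annual Certificate, Live Entertainment Permit, Standard License, Trade Registration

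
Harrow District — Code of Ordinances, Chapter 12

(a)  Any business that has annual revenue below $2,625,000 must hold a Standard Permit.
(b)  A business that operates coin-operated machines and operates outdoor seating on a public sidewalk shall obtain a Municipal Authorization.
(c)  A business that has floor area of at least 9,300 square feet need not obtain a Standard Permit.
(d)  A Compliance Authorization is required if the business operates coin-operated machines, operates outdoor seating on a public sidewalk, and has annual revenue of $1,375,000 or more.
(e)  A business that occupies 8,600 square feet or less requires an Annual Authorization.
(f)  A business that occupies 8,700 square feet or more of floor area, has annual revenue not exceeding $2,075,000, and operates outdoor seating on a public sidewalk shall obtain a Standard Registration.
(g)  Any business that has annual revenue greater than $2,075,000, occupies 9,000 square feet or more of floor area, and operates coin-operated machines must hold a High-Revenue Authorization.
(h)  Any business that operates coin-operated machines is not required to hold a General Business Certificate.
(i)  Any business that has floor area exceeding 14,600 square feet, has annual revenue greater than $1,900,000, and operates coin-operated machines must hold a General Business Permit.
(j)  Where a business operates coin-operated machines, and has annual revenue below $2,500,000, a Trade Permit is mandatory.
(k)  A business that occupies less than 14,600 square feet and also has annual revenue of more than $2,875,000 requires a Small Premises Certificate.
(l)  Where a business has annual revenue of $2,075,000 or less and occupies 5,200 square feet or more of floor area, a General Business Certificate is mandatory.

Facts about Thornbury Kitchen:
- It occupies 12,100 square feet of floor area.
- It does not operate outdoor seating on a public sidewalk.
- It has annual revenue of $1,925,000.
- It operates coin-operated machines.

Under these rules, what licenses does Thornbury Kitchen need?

(a) revenue $1,925,000 < $2,625,000 → Standard Permit required.
(b) operates coin-operated machines; does not operate outdoor seating on a public sidewalk → Municipal Authorization not required.
(c) floor area 12,100 square feet ≥ 9,300 square feet → exempt from Standard Permit.
(d) operates coin-operated machines; does not operate outdoor seating on a public sidewalk; revenue $1,925,000 ≥ $1,375,000 → Compliance Authorization not required.
(e) floor area 12,100 square feet > 8,600 square feet → Annual Authorization not required.
(f) floor area 12,100 square feet ≥ 8,700 square feet; revenue $1,925,000 ≤ $2,075,000; does not operate outdoor seating on a public sidewalk → Standard Registration not required.
(g) revenue $1,925,000 ≤ $2,075,000; floor area 12,100 square feet ≥ 9,000 square feet; operates coin-operated machines → High-Revenue Authorization not required.
(h) operates coin-operated machines → exempt from General Business Certificate.
(i) floor area 12,100 square feet ≤ 14,600 square feet; revenue $1,925,000 > $1,900,000; operates coin-operated machines → General Business Permit not required.
(j) operates coin-operated machines; revenue $1,925,000 < $2,500,000 → Trade Permit required.
(k) floor area 12,100 square feet < 14,600 square feet; revenue $1,925,000 ≤ $2,875,000 → Small Premises Certificate not required.
(l) revenue $1,925,000 ≤ $2,075,000; floor area 12,100 square feet ≥ 5,200 square feet → General Business Certificate required.

Trade Permit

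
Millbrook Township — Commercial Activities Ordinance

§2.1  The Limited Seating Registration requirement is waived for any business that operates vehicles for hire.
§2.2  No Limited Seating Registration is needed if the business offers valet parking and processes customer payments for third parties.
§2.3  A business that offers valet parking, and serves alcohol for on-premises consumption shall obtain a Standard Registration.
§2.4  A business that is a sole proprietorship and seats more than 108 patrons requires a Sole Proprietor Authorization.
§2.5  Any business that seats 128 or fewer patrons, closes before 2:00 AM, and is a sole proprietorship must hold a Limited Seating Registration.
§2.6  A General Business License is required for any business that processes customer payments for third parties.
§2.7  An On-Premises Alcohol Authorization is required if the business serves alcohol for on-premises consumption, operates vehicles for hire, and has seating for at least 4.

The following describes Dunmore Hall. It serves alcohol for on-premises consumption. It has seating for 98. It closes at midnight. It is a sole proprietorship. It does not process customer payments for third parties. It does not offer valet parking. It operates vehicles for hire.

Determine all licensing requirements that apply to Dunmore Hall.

On-Premises Alcohol Authorization

§2.1 operates vehicles for hire → exempt from Limited Seating Registration.
§2.2 does not offer valet parking; does not process customer payments for third parties → Limited Seating Registration exemption does not apply.
§2.3 does not offer valet parking; serves alcohol for on-premises consumption → Standard Registration not required.
§2.4 is a sole proprietorship; seating 98 ≤ 108 → Sole Proprietor Authorization not required.
§2.5 seating 98 ≤ 128; closes midnight, at/before 2:00 AM; is a sole proprietorship → Limited Seating Registration required.
§2.6 does not process customer payments for third parties → General Business License not required.
§2.7 serves alcohol for on-premises consumption; operates vehicles for hire; seating 98 ≥ 4 → On-Premises Alcohol Authorization required.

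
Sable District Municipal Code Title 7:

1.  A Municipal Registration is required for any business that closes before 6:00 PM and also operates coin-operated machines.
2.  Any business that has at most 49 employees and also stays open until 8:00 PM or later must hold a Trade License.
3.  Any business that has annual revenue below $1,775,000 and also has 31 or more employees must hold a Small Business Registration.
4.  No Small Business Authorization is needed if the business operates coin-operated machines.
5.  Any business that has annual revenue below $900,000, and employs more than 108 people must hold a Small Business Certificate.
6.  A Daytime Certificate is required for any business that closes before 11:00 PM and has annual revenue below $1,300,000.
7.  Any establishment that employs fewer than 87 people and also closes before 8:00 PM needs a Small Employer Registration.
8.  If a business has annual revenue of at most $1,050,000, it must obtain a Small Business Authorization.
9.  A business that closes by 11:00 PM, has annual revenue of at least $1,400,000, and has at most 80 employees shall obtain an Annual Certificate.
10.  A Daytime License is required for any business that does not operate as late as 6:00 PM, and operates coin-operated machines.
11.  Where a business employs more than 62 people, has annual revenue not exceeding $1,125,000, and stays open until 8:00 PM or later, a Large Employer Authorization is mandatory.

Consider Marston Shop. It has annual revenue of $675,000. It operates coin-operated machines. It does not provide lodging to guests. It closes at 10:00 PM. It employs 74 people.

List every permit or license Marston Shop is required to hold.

Daytime Certificate, Large Employer Authorization, Small Business Registration

1. closes 10:00 PM, after 6:00 PM; operates coin-operated machines → Municipal Registration not required.
2. employees 74 > 49; closes 10:00 PM, after 8:00 PM → Trade License not required.
3. revenue $675,000 < $1,775,000; employees 74 ≥ 31 → Small Business Registration required.
4. operates coin-operated machines → exempt from Small Business Authorization.
5. revenue $675,000 < $900,000; employees 74 ≤ 108 → Small Business Certificate not required.
6. closes 10:00 PM, at/before 11:00 PM; revenue $675,000 < $1,300,000 → Daytime Certificate required.
7. employees 74 < 87; closes 10:00 PM, after 8:00 PM → Small Employer Registration not required.
8. revenue $675,000 ≤ $1,050,000 → Small Business Authorization required.
9. closes 10:00 PM, at/before 11:00 PM; revenue $675,000 < $1,400,000; employees 74 ≤ 80 → Annual Certificate not required.
10. closes 10:00 PM, after 6:00 PM; operates coin-operated machines → Daytime License not required.
11. employees 74 > 62; revenue $675,000 ≤ $1,125,000; closes 10:00 PM, after 8:00 PM → Large Employer Authorization required.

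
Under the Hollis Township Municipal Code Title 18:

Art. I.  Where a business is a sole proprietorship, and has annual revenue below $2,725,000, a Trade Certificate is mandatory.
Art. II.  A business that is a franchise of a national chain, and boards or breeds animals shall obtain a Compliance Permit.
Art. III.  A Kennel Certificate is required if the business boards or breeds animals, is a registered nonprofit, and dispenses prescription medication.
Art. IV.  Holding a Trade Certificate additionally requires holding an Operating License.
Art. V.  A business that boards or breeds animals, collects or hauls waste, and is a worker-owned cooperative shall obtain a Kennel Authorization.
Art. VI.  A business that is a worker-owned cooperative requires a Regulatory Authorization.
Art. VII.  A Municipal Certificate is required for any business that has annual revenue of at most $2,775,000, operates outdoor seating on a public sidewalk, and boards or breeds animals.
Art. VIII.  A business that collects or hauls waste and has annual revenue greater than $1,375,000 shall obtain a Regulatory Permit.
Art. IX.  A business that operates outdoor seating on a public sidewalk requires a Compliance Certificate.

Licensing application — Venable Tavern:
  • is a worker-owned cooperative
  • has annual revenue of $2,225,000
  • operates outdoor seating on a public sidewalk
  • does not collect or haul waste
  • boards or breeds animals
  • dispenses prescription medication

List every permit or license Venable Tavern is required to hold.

Art. I. is a worker-owned cooperative (not: is a sole proprietorship); revenue $2,225,000 < $2,725,000 → Trade Certificate not required.
Art. II. is a worker-owned cooperative (not: is a franchise of a national chain); boards or breeds animals → Compliance Permit not required.
Art. III. boards or breeds animals; is a worker-owned cooperative (not: is a registered nonprofit); dispenses prescription medication → Kennel Certificate not required.
Art. IV. Trade Certificate is not required → no effect.
Art. V. boards or breeds animals; does not collect or haul waste; is a worker-owned cooperative → Kennel Authorization not required.
Art. VI. is a worker-owned cooperative → Regulatory Authorization required.
Art. VII. revenue $2,225,000 ≤ $2,775,000; operates outdoor seating on a public sidewalk; boards or breeds animals → Municipal Certificate required.
Art. VIII. does not collect or haul waste; revenue $2,225,000 > $1,375,000 → Regulatory Permit not required.
Art. IX. operates outdoor seating on a public sidewalk → Compliance Certificate required.

Compliance Certificate, Municipal Certificate, Regulatory Authorization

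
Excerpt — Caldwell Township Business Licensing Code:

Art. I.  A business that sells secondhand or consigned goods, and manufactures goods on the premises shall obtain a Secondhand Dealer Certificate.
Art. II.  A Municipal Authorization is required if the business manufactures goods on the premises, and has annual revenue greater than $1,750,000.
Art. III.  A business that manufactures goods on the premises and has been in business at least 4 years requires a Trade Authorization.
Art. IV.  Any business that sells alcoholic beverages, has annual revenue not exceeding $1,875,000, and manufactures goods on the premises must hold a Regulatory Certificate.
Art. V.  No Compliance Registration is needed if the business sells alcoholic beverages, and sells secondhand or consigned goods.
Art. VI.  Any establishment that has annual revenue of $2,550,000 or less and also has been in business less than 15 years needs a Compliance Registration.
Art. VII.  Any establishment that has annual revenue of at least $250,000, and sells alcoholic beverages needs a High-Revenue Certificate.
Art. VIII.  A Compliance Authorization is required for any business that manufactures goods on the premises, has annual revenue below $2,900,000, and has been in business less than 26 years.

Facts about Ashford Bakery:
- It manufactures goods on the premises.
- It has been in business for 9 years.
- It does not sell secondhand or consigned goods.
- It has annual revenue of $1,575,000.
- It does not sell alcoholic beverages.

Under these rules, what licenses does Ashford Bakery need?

Compliance Authorization, Compliance Registration, Trade Authorization

Art. I. does not sell secondhand or consigned goods; manufactures goods on the premises → Secondhand Dealer Certificate not required.
Art. II. manufactures goods on the premises; revenue $1,575,000 ≤ $1,750,000 → Municipal Authorization not required.
Art. III. manufactures goods on the premises; years in business 9 ≥ 4 → Trade Authorization required.
Art. IV. does not sell alcoholic beverages; revenue $1,575,000 ≤ $1,875,000; manufactures goods on the premises → Regulatory Certificate not required.
Art. V. does not sell alcoholic beverages; does not sell secondhand or consigned goods → Compliance Registration exemption does not apply.
Art. VI. revenue $1,575,000 ≤ $2,550,000; years in business 9 < 15 → Compliance Registration required.
Art. VII. revenue $1,575,000 ≥ $250,000; does not sell alcoholic beverages → High-Revenue Certificate not required.
Art. VIII. manufactures goods on the premises; revenue $1,575,000 < $2,900,000; years in business 9 < 26 → Compliance Authorization required.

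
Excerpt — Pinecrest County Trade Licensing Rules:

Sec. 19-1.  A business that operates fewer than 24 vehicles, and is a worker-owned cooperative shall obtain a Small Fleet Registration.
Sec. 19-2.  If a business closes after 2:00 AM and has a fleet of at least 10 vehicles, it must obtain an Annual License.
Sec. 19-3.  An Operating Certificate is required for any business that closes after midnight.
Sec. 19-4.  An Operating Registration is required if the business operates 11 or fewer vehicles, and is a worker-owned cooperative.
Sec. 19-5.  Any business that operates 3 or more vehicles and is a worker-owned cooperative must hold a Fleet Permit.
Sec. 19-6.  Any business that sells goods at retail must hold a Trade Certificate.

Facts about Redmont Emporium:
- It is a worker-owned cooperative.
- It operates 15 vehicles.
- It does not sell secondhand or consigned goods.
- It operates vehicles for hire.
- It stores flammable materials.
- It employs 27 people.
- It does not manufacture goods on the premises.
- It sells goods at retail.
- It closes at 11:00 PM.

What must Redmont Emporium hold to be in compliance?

Sec. 19-1. vehicles 15 < 24; is a worker-owned cooperative → Small Fleet Registration required.
Sec. 19-2. closes 11:00 PM, at/before 2:00 AM; vehicles 15 ≥ 10 → Annual License not required.
Sec. 19-3. closes 11:00 PM, at/before midnight → Operating Certificate not required.
Sec. 19-4. vehicles 15 > 11; is a worker-owned cooperative → Operating Registration not required.
Sec. 19-5. vehicles 15 ≥ 3; is a worker-owned cooperative → Fleet Permit required.
Sec. 19-6. sells goods at retail → Trade Certificate required.

Fleet Permit, Small Fleet Registration, Trade Certificate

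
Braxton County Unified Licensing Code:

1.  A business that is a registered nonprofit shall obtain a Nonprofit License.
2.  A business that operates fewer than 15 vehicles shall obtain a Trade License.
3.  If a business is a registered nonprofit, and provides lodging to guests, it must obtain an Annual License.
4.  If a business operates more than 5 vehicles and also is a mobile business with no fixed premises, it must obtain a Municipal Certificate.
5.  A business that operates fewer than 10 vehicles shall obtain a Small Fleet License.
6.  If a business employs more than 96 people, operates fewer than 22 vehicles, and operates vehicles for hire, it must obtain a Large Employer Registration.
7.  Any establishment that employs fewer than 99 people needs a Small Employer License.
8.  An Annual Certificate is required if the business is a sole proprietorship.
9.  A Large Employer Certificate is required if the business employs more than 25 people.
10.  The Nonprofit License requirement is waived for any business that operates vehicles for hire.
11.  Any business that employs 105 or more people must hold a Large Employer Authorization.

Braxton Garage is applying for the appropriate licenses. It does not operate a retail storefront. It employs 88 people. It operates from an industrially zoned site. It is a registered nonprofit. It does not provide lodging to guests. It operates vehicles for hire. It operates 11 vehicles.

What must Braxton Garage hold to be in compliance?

1. is a registered nonprofit → Nonprofit License required.
2. vehicles 11 < 15 → Trade License required.
3. is a registered nonprofit; does not provide lodging to guests → Annual License not required.
4. vehicles 11 > 5; operates from an industrially zoned site (not: is a mobile business with no fixed premises) → Municipal Certificate not required.
5. vehicles 11 ≥ 10 → Small Fleet License not required.
6. employees 88 ≤ 96; vehicles 11 < 22; operates vehicles for hire → Large Employer Registration not required.
7. employees 88 < 99 → Small Employer License required.
8. is a registered nonprofit (not: is a sole proprietorship) → Annual Certificate not required.
9. employees 88 > 25 → Large Employer Certificate required.
10. operates vehicles for hire → exempt from Nonprofit License.
11. employees 88 < 105 → Large Employer Authorization not required.

Large Employer Certificate, Small Employer License, Trade License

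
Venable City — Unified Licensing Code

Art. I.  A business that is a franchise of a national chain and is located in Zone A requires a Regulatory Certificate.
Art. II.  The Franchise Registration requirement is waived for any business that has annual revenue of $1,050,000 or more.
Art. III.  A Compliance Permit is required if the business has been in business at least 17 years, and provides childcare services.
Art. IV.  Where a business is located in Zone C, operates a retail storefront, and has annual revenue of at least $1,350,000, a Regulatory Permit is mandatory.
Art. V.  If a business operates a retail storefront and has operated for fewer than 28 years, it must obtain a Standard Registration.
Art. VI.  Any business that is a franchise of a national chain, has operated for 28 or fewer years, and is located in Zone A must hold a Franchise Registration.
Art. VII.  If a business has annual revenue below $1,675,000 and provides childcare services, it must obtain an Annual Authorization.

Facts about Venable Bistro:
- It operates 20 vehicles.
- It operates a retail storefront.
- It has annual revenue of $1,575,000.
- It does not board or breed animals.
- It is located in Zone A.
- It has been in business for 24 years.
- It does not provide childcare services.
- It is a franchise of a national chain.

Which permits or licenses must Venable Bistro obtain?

Regulatory Certificate, Standard Registration

Art. I. is a franchise of a national chain; is located in Zone A → Regulatory Certificate required.
Art. II. revenue $1,575,000 ≥ $1,050,000 → exempt from Franchise Registration.
Art. III. years in business 24 ≥ 17; does not provide childcare services → Compliance Permit not required.
Art. IV. is located in Zone A (not: is located in Zone C); operates a retail storefront; revenue $1,575,000 ≥ $1,350,000 → Regulatory Permit not required.
Art. V. operates a retail storefront; years in business 24 < 28 → Standard Registration required.
Art. VI. is a franchise of a national chain; years in business 24 ≤ 28; is located in Zone A → Franchise Registration required.
Art. VII. revenue $1,575,000 < $1,675,000; does not provide childcare services → Annual Authorization not required.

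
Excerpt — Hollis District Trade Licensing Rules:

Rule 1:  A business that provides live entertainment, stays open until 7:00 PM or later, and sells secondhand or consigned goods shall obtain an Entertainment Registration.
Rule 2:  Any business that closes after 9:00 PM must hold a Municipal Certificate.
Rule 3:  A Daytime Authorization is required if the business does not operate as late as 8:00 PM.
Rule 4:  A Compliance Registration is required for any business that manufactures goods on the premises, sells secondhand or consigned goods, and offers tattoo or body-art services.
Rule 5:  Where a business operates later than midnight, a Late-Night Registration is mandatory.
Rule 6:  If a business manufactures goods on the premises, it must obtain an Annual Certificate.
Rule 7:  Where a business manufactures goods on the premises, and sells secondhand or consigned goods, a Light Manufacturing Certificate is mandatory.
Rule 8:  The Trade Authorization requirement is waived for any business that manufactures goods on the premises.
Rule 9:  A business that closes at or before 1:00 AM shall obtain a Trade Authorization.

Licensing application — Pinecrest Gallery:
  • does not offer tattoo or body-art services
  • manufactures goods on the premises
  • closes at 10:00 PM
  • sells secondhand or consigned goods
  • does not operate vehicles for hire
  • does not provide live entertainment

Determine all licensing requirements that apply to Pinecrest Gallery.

Rule 1: does not provide live entertainment; closes 10:00 PM, after 7:00 PM; sells secondhand or consigned goods → Entertainment Registration not required.
Rule 2: closes 10:00 PM, after 9:00 PM → Municipal Certificate required.
Rule 3: closes 10:00 PM, after 8:00 PM → Daytime Authorization not required.
Rule 4: manufactures goods on the premises; sells secondhand or consigned goods; does not offer tattoo or body-art services → Compliance Registration not required.
Rule 5: closes 10:00 PM, at/before midnight → Late-Night Registration not required.
Rule 6: manufactures goods on the premises → Annual Certificate required.
Rule 7: manufactures goods on the premises; sells secondhand or consigned goods → Light Manufacturing Certificate required.
Rule 8: manufactures goods on the premises → exempt from Trade Authorization.
Rule 9: closes 10:00 PM, at/before 1:00 AM → Trade Authorization required.

Annual Certificate, Light Manufacturing Certificate, Municipal Certificate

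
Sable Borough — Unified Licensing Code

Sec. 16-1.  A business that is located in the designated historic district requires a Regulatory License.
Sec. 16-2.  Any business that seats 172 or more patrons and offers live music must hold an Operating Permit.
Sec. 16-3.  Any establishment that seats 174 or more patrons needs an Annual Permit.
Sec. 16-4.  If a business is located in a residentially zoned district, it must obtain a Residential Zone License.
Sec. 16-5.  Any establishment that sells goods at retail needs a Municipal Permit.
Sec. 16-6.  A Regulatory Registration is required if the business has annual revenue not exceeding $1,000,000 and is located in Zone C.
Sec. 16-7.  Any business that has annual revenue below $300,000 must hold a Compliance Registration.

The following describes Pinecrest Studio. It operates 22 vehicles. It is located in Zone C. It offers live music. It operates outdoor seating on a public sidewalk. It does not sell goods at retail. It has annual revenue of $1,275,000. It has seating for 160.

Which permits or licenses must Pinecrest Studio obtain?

None

Sec. 16-1. is located in Zone C (not: is located in the designated historic district) → Regulatory License not required.
Sec. 16-2. seating 160 < 172; offers live music → Operating Permit not required.
Sec. 16-3. seating 160 < 174 → Annual Permit not required.
Sec. 16-4. is located in Zone C (not: is located in a residentially zoned district) → Residential Zone License not required.
Sec. 16-5. does not sell goods at retail → Municipal Permit not required.
Sec. 16-6. revenue $1,275,000 > $1,000,000; is located in Zone C → Regulatory Registration not required.
Sec. 16-7. revenue $1,275,000 ≥ $300,000 → Compliance Registration not required.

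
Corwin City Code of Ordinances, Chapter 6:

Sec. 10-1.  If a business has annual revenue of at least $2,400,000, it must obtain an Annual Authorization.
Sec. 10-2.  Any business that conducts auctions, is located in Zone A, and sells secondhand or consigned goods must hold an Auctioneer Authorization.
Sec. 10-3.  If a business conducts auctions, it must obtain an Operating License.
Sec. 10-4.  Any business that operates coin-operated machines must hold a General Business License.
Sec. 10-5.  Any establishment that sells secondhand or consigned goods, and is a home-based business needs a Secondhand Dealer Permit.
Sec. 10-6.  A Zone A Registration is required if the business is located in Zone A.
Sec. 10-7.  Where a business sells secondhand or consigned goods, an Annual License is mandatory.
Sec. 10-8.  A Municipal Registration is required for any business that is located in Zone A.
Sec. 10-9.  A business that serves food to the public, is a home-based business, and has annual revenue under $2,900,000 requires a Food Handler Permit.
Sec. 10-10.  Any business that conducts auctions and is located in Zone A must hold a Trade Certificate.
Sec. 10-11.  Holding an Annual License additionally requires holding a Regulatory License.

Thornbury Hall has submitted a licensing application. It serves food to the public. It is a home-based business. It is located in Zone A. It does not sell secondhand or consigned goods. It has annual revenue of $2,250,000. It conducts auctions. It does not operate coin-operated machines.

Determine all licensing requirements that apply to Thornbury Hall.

Sec. 10-1. revenue $2,250,000 < $2,400,000 → Annual Authorization not required.
Sec. 10-2. conducts auctions; is located in Zone A; does not sell secondhand or consigned goods → Auctioneer Authorization not required.
Sec. 10-3. conducts auctions → Operating License required.
Sec. 10-4. does not operate coin-operated machines → General Business License not required.
Sec. 10-5. does not sell secondhand or consigned goods; is a home-based business → Secondhand Dealer Permit not required.
Sec. 10-6. is located in Zone A → Zone A Registration required.
Sec. 10-7. does not sell secondhand or consigned goods → Annual License not required.
Sec. 10-8. is located in Zone A → Municipal Registration required.
Sec. 10-9. serves food to the public; is a home-based business; revenue $2,250,000 < $2,900,000 → Food Handler Permit required.
Sec. 10-10. conducts auctions; is located in Zone A → Trade Certificate required.
Sec. 10-11. Annual License is not required → no effect.

Food Handler Permit, Municipal Registration, Operating License, Trade Certificate, Zone A Registration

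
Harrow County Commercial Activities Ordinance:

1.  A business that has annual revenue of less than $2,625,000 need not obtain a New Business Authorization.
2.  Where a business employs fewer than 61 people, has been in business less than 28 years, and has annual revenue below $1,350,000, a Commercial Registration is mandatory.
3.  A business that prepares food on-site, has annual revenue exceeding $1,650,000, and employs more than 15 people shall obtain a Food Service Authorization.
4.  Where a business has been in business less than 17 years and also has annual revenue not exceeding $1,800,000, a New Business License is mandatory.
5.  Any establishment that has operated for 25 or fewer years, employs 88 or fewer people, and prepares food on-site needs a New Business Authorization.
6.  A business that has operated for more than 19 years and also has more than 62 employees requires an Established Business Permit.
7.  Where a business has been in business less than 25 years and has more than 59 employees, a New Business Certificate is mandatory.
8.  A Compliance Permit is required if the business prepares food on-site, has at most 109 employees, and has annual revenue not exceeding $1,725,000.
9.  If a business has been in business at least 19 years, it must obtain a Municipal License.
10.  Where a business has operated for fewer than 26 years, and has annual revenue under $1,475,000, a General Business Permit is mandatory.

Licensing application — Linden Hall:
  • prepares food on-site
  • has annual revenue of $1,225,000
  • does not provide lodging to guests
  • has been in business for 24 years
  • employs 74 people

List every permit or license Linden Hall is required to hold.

Compliance Permit, Established Business Permit, General Business Permit, Municipal License, New Business Certificate

1. revenue $1,225,000 < $2,625,000 → exempt from New Business Authorization.
2. employees 74 ≥ 61; years in business 24 < 28; revenue $1,225,000 < $1,350,000 → Commercial Registration not required.
3. prepares food on-site; revenue $1,225,000 ≤ $1,650,000; employees 74 > 15 → Food Service Authorization not required.
4. years in business 24 ≥ 17; revenue $1,225,000 ≤ $1,800,000 → New Business License not required.
5. years in business 24 ≤ 25; employees 74 ≤ 88; prepares food on-site → New Business Authorization required.
6. years in business 24 > 19; employees 74 > 62 → Established Business Permit required.
7. years in business 24 < 25; employees 74 > 59 → New Business Certificate required.
8. prepares food on-site; employees 74 ≤ 109; revenue $1,225,000 ≤ $1,725,000 → Compliance Permit required.
9. years in business 24 ≥ 19 → Municipal License required.
10. years in business 24 < 26; revenue $1,225,000 < $1,475,000 → General Business Permit required.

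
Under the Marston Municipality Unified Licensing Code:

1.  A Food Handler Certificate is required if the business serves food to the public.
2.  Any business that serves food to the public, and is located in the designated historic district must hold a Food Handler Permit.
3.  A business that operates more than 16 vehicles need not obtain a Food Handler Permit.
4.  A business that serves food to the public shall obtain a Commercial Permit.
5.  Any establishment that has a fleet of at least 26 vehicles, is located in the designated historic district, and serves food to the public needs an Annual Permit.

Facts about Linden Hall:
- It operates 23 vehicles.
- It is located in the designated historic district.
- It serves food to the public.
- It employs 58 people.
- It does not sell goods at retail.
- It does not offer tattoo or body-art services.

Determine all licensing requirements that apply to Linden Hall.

Commercial Permit, Food Handler Certificate

1. serves food to the public → Food Handler Certificate required.
2. serves food to the public; is located in the designated historic district → Food Handler Permit required.
3. vehicles 23 > 16 → exempt from Food Handler Permit.
4. serves food to the public → Commercial Permit required.
5. vehicles 23 < 26; is located in the designated historic district; serves food to the public → Annual Permit not required.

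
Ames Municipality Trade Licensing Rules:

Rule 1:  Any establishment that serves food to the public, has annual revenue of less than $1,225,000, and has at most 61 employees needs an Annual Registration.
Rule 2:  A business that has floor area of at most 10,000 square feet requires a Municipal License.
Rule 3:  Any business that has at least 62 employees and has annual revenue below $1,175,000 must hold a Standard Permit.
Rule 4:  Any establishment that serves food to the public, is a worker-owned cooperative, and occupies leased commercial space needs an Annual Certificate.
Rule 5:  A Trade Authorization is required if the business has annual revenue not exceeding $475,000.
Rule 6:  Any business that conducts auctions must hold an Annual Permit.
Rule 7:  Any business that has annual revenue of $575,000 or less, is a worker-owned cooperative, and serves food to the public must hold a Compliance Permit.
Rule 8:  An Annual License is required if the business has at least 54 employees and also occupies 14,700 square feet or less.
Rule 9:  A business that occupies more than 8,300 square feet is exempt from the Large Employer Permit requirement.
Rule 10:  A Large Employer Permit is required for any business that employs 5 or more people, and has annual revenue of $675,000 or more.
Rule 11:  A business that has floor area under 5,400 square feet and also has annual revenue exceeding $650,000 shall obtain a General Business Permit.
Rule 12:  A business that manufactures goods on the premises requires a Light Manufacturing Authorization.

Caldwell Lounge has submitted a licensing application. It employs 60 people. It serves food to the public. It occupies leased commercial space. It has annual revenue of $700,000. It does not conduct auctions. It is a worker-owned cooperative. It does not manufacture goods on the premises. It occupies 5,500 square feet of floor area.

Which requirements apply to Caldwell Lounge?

Annual Certificate, Annual License, Annual Registration, Large Employer Permit, Municipal License

Rule 1: serves food to the public; revenue $700,000 < $1,225,000; employees 60 ≤ 61 → Annual Registration required.
Rule 2: floor area 5,500 square feet ≤ 10,000 square feet → Municipal License required.
Rule 3: employees 60 < 62; revenue $700,000 < $1,175,000 → Standard Permit not required.
Rule 4: serves food to the public; is a worker-owned cooperative; occupies leased commercial space → Annual Certificate required.
Rule 5: revenue $700,000 > $475,000 → Trade Authorization not required.
Rule 6: does not conduct auctions → Annual Permit not required.
Rule 7: revenue $700,000 > $575,000; is a worker-owned cooperative; serves food to the public → Compliance Permit not required.
Rule 8: employees 60 ≥ 54; floor area 5,500 square feet ≤ 14,700 square feet → Annual License required.
Rule 9: floor area 5,500 square feet ≤ 8,300 square feet → Large Employer Permit exemption does not apply.
Rule 10: employees 60 ≥ 5; revenue $700,000 ≥ $675,000 → Large Employer Permit required.
Rule 11: floor area 5,500 square feet ≥ 5,400 square feet; revenue $700,000 > $650,000 → General Business Permit not required.
Rule 12: does not manufacture goods on the premises → Light Manufacturing Authorization not required.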